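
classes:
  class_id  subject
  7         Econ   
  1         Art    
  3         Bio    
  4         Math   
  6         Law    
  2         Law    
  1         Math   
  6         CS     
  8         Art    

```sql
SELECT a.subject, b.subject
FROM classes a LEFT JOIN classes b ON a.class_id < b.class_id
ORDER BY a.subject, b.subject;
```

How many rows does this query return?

LEFT JOIN keeps every row from `classes a`; unmatched rows get NULL for `classes b`'s columns.
Matching on a.class_id < b.class_id.
- class_id=7: 1 matching b row(s), so 1 row(s) emitted.
- class_id=1: 7 matching b row(s), so 7 row(s) emitted.
- class_id=3: 5 matching b row(s), so 5 row(s) emitted.
- class_id=4: 4 matching b row(s), so 4 row(s) emitted.
- class_id=6: 2 matching b row(s), so 2 row(s) emitted.
- class_id=2: 6 matching b row(s), so 6 row(s) emitted.
- class_id=1: 7 matching b row(s), so 7 row(s) emitted.
- class_id=6: 2 matching b row(s), so 2 row(s) emitted.
- class_id=8: no b row matches, row kept with b columns NULL.
Total: 34 matched + 1 padded = 35 rows.

35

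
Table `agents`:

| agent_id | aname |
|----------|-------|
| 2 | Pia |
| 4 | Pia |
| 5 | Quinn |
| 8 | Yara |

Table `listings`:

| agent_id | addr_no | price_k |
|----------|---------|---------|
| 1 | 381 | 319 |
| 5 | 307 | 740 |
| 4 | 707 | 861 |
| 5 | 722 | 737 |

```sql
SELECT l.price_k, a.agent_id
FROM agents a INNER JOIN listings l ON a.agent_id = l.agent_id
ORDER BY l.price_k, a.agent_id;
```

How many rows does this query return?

3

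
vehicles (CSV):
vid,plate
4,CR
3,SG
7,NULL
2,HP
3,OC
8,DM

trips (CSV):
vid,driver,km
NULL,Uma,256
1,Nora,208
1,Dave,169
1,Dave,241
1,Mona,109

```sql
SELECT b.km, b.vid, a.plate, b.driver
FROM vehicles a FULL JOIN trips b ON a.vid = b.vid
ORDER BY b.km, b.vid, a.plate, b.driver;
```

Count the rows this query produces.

FULL OUTER JOIN keeps every row from both sides; unmatched rows get NULL for the other side's columns.
Matching on a.vid = b.vid. A NULL in a compared column never satisfies the condition.
- a[0] vid=4 → no match; kept with NULLs on the b side.
- a[1] vid=3 → no match; kept with NULLs on the b side.
- a[2] vid=7 → no match; kept with NULLs on the b side.
- a[3] vid=2 → no match; kept with NULLs on the b side.
- a[4] vid=3 → no match; kept with NULLs on the b side.
- a[5] vid=8 → no match; kept with NULLs on the b side.
- plus 5 unmatched b row(s), each kept with NULL a columns.
Total: 0 matched + 11 padded = 11 rows.

11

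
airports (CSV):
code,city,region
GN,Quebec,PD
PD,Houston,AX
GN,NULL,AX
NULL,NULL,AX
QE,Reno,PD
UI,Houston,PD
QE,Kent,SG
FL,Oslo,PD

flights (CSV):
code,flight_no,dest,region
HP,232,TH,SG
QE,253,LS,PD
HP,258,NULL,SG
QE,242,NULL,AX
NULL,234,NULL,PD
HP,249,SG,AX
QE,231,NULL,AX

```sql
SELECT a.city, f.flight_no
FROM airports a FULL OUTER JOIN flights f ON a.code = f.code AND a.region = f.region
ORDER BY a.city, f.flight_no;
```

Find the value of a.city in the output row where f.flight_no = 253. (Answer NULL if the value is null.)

Reno

FULL OUTER JOIN keeps every row from both sides; unmatched rows get NULL for the other side's columns.
Matching on a.code = f.code AND a.region = f.region. A NULL in a compared column never satisfies the condition.
- a (code=GN, region=PD) has no partner → padded with NULL.
- a (code=PD, region=AX) has no partner → padded with NULL.
- a (code=GN, region=AX) has no partner → padded with NULL.
- a (code=NULL, region=AX) has no partner → padded with NULL.
- a (code=QE, region=PD) pairs with 1 row(s) of f.
- a (code=UI, region=PD) has no partner → padded with NULL.
- a (code=QE, region=SG) has no partner → padded with NULL.
- a (code=FL, region=PD) has no partner → padded with NULL.
- 6 row(s) from f found no a partner → padded with NULL.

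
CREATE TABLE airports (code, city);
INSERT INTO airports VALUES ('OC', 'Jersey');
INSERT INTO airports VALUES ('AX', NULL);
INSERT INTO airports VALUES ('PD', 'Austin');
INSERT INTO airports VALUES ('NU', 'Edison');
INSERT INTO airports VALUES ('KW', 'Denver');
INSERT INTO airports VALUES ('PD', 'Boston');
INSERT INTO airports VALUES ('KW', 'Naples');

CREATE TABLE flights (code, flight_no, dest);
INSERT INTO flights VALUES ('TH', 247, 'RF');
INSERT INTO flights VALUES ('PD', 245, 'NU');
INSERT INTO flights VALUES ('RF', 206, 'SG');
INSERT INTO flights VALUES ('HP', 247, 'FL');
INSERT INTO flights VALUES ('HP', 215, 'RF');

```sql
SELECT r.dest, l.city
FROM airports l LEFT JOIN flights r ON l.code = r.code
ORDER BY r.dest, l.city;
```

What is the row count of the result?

7

LEFT JOIN keeps every row from `airports`; unmatched rows get NULL for `flights`'s columns.
Matching on l.code = r.code.
- l row (code=OC): no match → kept, r columns NULL.
- l row (code=AX): no match → kept, r columns NULL.
- l row (code=PD): matches 1 r row(s) → 1 output row(s).
- l row (code=NU): no match → kept, r columns NULL.
- l row (code=KW): no match → kept, r columns NULL.
- l row (code=PD): matches 1 r row(s) → 1 output row(s).
- l row (code=KW): no match → kept, r columns NULL.
Total: 2 matched + 5 padded = 7 rows.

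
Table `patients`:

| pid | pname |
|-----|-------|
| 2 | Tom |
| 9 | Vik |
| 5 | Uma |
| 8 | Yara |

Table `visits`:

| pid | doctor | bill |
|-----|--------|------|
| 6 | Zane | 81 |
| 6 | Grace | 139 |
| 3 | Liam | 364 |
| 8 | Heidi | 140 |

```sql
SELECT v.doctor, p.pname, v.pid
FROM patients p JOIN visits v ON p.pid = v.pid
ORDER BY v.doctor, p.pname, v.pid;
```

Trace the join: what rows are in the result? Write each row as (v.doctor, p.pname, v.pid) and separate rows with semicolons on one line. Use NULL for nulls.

INNER JOIN keeps only pairs where the ON condition holds.
Matching on p.pid = v.pid.
- p row (pid=2): no match → dropped.
- p row (pid=9): no match → dropped.
- p row (pid=5): no match → dropped.
- p row (pid=8): matches 1 v row(s) → 1 output row(s).
After projecting and ordering:
v.doctor | p.pname | v.pid
Heidi | Yara | 8

(Heidi, Yara, 8)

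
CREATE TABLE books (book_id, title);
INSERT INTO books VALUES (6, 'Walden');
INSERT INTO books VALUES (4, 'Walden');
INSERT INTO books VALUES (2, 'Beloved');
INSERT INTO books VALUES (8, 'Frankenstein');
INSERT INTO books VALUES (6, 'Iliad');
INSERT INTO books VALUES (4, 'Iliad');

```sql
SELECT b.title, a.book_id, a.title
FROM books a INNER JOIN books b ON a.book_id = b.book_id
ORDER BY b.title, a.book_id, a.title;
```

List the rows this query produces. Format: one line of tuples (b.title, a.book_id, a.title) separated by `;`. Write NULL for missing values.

(Beloved, 2, Beloved); (Frankenstein, 8, Frankenstein); (Iliad, 4, Iliad); (Iliad, 4, Walden); (Iliad, 6, Iliad); (Iliad, 6, Walden); (Walden, 4, Iliad); (Walden, 4, Walden); (Walden, 6, Iliad); (Walden, 6, Walden)

INNER JOIN keeps only pairs where the ON condition holds.
Matching on a.book_id = b.book_id.
- a row (book_id=6): matches 2 b row(s) → 2 output row(s).
- a row (book_id=4): matches 2 b row(s) → 2 output row(s).
- a row (book_id=2): matches 1 b row(s) → 1 output row(s).
- a row (book_id=8): matches 1 b row(s) → 1 output row(s).
- a row (book_id=6): matches 2 b row(s) → 2 output row(s).
- a row (book_id=4): matches 2 b row(s) → 2 output row(s).
After projecting and ordering:
b.title | a.book_id | a.title
Beloved | 2 | Beloved
Frankenstein | 8 | Frankenstein
Iliad | 4 | Iliad
Iliad | 4 | Walden
Iliad | 6 | Iliad
Iliad | 6 | Walden
Walden | 4 | Iliad
Walden | 4 | Walden
Walden | 6 | Iliad
Walden | 6 | Walden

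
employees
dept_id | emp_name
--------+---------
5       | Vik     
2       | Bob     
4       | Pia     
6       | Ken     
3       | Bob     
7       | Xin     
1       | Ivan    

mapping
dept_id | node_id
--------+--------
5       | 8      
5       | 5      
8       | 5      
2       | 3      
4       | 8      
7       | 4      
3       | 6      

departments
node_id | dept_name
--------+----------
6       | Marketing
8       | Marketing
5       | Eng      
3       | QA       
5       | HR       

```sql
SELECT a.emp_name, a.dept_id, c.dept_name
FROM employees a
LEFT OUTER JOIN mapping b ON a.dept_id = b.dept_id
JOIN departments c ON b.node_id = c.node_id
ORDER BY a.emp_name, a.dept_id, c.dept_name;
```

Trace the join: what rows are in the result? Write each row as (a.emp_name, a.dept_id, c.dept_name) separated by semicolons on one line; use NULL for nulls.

Step 1 — a LEFT JOIN b on dept_id → 8 row(s).
Then INNER JOIN `departments c` on node_id: keep only rows whose b.node_id appears in c.

(Bob, 2, QA); (Bob, 3, Marketing); (Pia, 4, Marketing); (Vik, 5, Eng); (Vik, 5, HR); (Vik, 5, Marketing)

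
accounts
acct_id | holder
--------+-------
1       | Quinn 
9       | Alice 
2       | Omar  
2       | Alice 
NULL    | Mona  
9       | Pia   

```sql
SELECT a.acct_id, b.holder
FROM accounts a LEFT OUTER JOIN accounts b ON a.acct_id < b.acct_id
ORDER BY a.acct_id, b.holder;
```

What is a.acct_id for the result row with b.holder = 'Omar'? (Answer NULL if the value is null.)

1

LEFT JOIN keeps every row from `accounts a`; unmatched rows get NULL for `accounts b`'s columns.
Matching on a.acct_id < b.acct_id. A NULL in a compared column never satisfies the condition.
Matched pairs: 8; unmatched a rows kept: 3.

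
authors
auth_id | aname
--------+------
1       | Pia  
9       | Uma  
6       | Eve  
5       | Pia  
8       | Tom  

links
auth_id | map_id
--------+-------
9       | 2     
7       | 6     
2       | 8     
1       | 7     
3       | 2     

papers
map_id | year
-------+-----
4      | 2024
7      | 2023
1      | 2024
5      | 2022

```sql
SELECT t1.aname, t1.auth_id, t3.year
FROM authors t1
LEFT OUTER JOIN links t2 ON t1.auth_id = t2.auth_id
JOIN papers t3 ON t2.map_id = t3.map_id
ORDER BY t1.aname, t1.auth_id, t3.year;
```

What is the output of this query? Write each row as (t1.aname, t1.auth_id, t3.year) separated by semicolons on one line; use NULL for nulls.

Joins associate left-to-right: authors LEFT JOIN links on auth_id gives 5 intermediate row(s).
Then INNER JOIN `papers t3` on map_id: keep only rows whose t2.map_id appears in t3.

(Pia, 1, 2023)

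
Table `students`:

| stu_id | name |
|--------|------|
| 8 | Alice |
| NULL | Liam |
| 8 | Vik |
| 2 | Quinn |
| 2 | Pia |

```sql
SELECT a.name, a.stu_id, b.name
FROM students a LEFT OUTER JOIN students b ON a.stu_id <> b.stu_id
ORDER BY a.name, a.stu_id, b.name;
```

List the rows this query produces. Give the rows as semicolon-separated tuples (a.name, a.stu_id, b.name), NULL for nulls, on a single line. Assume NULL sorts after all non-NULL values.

(Alice, 8, Pia); (Alice, 8, Quinn); (Liam, NULL, NULL); (Pia, 2, Alice); (Pia, 2, Vik); (Quinn, 2, Alice); (Quinn, 2, Vik); (Vik, 8, Pia); (Vik, 8, Quinn)

LEFT JOIN keeps every row from `students a`; unmatched rows get NULL for `students b`'s columns.
Matching on a.stu_id <> b.stu_id. A NULL in a compared column never satisfies the condition.
- stu_id=8: 2 matching b row(s), so 2 row(s) emitted.
- stu_id=NULL: no b row matches, row kept with b columns NULL.
- stu_id=8: 2 matching b row(s), so 2 row(s) emitted.
- stu_id=2: 2 matching b row(s), so 2 row(s) emitted.
- stu_id=2: 2 matching b row(s), so 2 row(s) emitted.
After projecting and ordering:
a.name | a.stu_id | b.name
Alice | 8 | Pia
Alice | 8 | Quinn
Liam | NULL | NULL
Pia | 2 | Alice
Pia | 2 | Vik
Quinn | 2 | Alice
Quinn | 2 | Vik
Vik | 8 | Pia
Vik | 8 | Quinn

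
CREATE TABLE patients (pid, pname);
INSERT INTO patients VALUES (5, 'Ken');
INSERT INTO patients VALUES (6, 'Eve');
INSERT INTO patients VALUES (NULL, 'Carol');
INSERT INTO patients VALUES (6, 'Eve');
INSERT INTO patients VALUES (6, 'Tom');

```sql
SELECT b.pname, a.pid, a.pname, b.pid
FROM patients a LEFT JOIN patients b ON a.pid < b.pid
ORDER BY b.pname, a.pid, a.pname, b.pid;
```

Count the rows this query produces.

7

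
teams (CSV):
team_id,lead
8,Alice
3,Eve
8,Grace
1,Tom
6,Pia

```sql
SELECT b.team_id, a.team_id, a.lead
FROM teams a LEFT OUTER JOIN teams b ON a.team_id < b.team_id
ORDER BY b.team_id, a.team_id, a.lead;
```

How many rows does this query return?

LEFT JOIN keeps every row from `teams a`; unmatched rows get NULL for `teams b`'s columns.
Matching on a.team_id < b.team_id.
- a row (team_id=8): no match → kept, b columns NULL.
- a row (team_id=3): matches 3 b row(s) → 3 output row(s).
- a row (team_id=8): no match → kept, b columns NULL.
- a row (team_id=1): matches 4 b row(s) → 4 output row(s).
- a row (team_id=6): matches 2 b row(s) → 2 output row(s).
Total: 9 matched + 2 padded = 11 rows.

11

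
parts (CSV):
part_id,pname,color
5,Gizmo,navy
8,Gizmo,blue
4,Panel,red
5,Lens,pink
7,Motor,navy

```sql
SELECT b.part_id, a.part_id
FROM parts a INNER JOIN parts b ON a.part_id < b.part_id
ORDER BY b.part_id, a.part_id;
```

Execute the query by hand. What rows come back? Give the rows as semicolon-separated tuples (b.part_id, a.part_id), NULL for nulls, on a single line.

(5, 4); (5, 4); (7, 4); (7, 5); (7, 5); (8, 4); (8, 5); (8, 5); (8, 7)

INNER JOIN keeps only pairs where the ON condition holds.
Matching on a.part_id < b.part_id.
- a row (part_id=5): matches 2 b row(s) → 2 output row(s).
- a row (part_id=8): no match → dropped.
- a row (part_id=4): matches 4 b row(s) → 4 output row(s).
- a row (part_id=5): matches 2 b row(s) → 2 output row(s).
- a row (part_id=7): matches 1 b row(s) → 1 output row(s).
After projecting and ordering:
b.part_id | a.part_id
5 | 4
5 | 4
7 | 4
7 | 5
7 | 5
8 | 4
8 | 5
8 | 5
8 | 7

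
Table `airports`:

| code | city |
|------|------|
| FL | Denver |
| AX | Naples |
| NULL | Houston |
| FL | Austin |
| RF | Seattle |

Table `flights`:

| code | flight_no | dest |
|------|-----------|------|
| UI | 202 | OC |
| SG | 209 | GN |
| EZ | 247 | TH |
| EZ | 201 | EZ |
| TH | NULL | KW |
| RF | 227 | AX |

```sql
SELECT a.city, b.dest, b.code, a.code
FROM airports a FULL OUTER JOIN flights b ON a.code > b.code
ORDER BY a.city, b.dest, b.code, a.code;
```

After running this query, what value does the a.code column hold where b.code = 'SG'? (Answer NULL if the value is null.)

NULL

FULL OUTER JOIN keeps every row from both sides; unmatched rows get NULL for the other side's columns.
Matching on a.code > b.code. A NULL in a compared column never satisfies the condition.
- a (code=FL) pairs with 2 row(s) of b.
- a (code=AX) has no partner → padded with NULL.
- a (code=NULL) has no partner → padded with NULL.
- a (code=FL) pairs with 2 row(s) of b.
- a (code=RF) pairs with 2 row(s) of b.
- plus 4 unmatched b row(s), each kept with NULL a columns.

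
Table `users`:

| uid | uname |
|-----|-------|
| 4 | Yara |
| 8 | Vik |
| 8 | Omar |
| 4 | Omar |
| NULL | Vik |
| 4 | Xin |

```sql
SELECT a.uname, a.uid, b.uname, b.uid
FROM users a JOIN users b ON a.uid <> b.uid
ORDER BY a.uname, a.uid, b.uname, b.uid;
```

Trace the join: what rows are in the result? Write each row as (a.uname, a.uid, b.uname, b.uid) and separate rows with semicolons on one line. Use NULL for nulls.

(Omar, 4, Omar, 8); (Omar, 4, Vik, 8); (Omar, 8, Omar, 4); (Omar, 8, Xin, 4); (Omar, 8, Yara, 4); (Vik, 8, Omar, 4); (Vik, 8, Xin, 4); (Vik, 8, Yara, 4); (Xin, 4, Omar, 8); (Xin, 4, Vik, 8); (Yara, 4, Omar, 8); (Yara, 4, Vik, 8)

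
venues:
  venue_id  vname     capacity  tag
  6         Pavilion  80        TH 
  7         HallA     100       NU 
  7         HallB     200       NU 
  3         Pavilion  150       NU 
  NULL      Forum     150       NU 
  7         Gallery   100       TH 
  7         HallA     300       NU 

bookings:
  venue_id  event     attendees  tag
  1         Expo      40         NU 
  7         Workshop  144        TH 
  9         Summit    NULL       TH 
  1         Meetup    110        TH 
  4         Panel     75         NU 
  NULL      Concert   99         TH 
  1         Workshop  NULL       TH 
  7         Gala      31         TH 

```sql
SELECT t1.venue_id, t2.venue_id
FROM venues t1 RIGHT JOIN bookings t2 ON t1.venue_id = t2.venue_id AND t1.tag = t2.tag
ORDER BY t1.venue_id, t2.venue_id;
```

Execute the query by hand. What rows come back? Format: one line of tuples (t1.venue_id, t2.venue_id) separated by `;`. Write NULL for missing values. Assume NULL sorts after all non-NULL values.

(7, 7); (7, 7); (NULL, 1); (NULL, 1); (NULL, 1); (NULL, 4); (NULL, 9); (NULL, NULL)

RIGHT JOIN keeps every row from `bookings`; unmatched rows get NULL for `venues`'s columns.
Matching on t1.venue_id = t2.venue_id AND t1.tag = t2.tag. A NULL in a compared column never satisfies the condition.
Matched pairs: 2; unmatched t2 rows kept: 6.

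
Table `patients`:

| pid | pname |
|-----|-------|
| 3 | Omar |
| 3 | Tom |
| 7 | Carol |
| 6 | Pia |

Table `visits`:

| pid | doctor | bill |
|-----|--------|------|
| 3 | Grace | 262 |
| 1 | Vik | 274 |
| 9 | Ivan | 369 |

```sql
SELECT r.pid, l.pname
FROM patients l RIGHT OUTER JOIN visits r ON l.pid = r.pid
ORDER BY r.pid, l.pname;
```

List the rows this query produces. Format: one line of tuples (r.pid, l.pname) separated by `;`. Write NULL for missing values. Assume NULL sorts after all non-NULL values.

RIGHT JOIN keeps every row from `visits`; unmatched rows get NULL for `patients`'s columns.
Matching on l.pid = r.pid.
- l[0] pid=3 → 1 match(es) in r → 1 row(s).
- l[1] pid=3 → 1 match(es) in r → 1 row(s).
- l[2] pid=7 → no match.
- l[3] pid=6 → no match.
- plus 2 unmatched r row(s), each kept with NULL l columns.
After projecting and ordering:
r.pid | l.pname
1 | NULL
3 | Omar
3 | Tom
9 | NULL

(1, NULL); (3, Omar); (3, Tom); (9, NULL)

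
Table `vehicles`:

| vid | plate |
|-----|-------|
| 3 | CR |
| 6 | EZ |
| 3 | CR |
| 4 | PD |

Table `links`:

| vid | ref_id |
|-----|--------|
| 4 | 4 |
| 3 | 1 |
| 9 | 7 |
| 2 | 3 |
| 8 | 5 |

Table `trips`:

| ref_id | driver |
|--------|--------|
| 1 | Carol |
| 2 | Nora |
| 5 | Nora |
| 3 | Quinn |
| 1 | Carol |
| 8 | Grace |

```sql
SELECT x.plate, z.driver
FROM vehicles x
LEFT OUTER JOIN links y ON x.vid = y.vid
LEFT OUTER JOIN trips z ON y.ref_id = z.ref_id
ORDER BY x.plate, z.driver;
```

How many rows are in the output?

Evaluate left to right. First `vehicles x LEFT JOIN links y` on vid: 4 row(s).
Then LEFT JOIN `trips z` on ref_id: each of those 4 rows is kept; rows whose y.ref_id has no match in z get NULL for z's columns.
Result: 6 row(s).

6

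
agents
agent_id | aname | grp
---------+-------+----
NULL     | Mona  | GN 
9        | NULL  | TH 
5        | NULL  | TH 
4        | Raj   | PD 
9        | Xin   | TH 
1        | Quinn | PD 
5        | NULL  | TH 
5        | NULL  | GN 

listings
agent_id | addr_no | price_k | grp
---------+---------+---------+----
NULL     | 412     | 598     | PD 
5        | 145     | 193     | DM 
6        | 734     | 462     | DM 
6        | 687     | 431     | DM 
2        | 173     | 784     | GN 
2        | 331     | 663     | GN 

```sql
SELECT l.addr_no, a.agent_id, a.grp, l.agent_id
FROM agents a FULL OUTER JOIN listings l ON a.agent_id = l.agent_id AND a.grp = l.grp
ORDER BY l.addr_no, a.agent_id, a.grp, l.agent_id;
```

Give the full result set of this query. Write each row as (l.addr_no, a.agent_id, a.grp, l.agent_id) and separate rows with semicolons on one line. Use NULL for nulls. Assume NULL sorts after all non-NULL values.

FULL OUTER JOIN keeps every row from both sides; unmatched rows get NULL for the other side's columns.
Matching on a.agent_id = l.agent_id AND a.grp = l.grp. A NULL in a compared column never satisfies the condition.
- a[0] agent_id=NULL, grp=GN → no match; kept with NULLs on the l side.
- a[1] agent_id=9, grp=TH → no match; kept with NULLs on the l side.
- a[2] agent_id=5, grp=TH → no match; kept with NULLs on the l side.
- a[3] agent_id=4, grp=PD → no match; kept with NULLs on the l side.
- a[4] agent_id=9, grp=TH → no match; kept with NULLs on the l side.
- a[5] agent_id=1, grp=PD → no match; kept with NULLs on the l side.
- a[6] agent_id=5, grp=TH → no match; kept with NULLs on the l side.
- a[7] agent_id=5, grp=GN → no match; kept with NULLs on the l side.
- 6 row(s) from l found no a partner → padded with NULL.

(145, NULL, NULL, 5); (173, NULL, NULL, 2); (331, NULL, NULL, 2); (412, NULL, NULL, NULL); (687, NULL, NULL, 6); (734, NULL, NULL, 6); (NULL, 1, PD, NULL); (NULL, 4, PD, NULL); (NULL, 5, GN, NULL); (NULL, 5, TH, NULL); (NULL, 5, TH, NULL); (NULL, 9, TH, NULL); (NULL, 9, TH, NULL); (NULL, NULL, GN, NULL)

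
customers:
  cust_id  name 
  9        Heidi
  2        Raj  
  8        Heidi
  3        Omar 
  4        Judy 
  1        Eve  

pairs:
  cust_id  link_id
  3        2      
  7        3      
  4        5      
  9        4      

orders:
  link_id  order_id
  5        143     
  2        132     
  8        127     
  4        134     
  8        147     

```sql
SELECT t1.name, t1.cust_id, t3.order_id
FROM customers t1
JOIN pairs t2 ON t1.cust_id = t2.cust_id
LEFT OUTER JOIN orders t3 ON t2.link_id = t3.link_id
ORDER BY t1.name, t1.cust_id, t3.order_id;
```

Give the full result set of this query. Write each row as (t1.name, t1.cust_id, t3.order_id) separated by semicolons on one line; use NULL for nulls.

(Heidi, 9, 134); (Judy, 4, 143); (Omar, 3, 132)

Evaluate left to right. First `customers t1 INNER JOIN pairs t2` on cust_id: 3 row(s).
Then LEFT JOIN `orders t3` on link_id: each of those 3 rows is kept; rows whose t2.link_id has no match in t3 get NULL for t3's columns.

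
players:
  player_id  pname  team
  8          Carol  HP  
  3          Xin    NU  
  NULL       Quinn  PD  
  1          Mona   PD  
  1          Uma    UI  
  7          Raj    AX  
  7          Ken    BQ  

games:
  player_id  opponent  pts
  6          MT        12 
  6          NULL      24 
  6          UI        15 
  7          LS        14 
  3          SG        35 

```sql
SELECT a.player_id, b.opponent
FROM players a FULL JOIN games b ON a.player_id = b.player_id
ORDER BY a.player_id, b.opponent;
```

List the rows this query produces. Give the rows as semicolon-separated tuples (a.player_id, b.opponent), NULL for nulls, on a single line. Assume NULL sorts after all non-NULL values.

FULL OUTER JOIN keeps every row from both sides; unmatched rows get NULL for the other side's columns.
Matching on a.player_id = b.player_id. A NULL in a compared column never satisfies the condition.
Matched pairs: 3; unmatched a rows kept: 4; unmatched b rows kept: 3.

(1, NULL); (1, NULL); (3, SG); (7, LS); (7, LS); (8, NULL); (NULL, MT); (NULL, UI); (NULL, NULL); (NULL, NULL)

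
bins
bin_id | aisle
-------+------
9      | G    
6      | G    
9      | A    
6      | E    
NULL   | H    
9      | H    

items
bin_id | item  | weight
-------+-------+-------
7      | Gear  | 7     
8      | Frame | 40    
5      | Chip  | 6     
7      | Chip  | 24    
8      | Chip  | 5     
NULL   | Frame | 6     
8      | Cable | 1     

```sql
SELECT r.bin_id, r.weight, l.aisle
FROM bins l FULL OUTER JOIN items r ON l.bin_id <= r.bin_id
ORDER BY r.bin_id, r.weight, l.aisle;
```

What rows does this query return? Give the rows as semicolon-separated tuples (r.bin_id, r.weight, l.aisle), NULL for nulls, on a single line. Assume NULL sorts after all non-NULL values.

FULL OUTER JOIN keeps every row from both sides; unmatched rows get NULL for the other side's columns.
Matching on l.bin_id <= r.bin_id. A NULL in a compared column never satisfies the condition.
- bin_id=9: no r row matches, row kept with r columns NULL.
- bin_id=6: 5 matching r row(s), so 5 row(s) emitted.
- bin_id=9: no r row matches, row kept with r columns NULL.
- bin_id=6: 5 matching r row(s), so 5 row(s) emitted.
- bin_id=NULL: no r row matches, row kept with r columns NULL.
- bin_id=9: no r row matches, row kept with r columns NULL.
- plus 2 unmatched r row(s), each kept with NULL l columns.

(5, 6, NULL); (7, 7, E); (7, 7, G); (7, 24, E); (7, 24, G); (8, 1, E); (8, 1, G); (8, 5, E); (8, 5, G); (8, 40, E); (8, 40, G); (NULL, 6, NULL); (NULL, NULL, A); (NULL, NULL, G); (NULL, NULL, H); (NULL, NULL, H)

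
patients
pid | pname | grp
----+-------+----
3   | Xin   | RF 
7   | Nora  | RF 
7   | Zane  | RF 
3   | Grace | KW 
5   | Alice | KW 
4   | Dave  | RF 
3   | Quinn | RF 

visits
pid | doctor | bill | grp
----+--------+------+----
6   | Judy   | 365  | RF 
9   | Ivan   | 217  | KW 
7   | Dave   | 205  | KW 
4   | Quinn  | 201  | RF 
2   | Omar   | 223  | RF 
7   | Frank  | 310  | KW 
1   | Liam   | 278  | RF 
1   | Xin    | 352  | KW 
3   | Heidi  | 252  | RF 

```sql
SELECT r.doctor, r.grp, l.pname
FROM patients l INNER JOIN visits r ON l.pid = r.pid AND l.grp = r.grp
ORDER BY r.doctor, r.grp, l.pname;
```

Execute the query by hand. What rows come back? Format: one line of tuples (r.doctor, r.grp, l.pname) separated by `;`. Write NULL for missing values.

(Heidi, RF, Quinn); (Heidi, RF, Xin); (Quinn, RF, Dave)

INNER JOIN keeps only pairs where the ON condition holds.
Matching on l.pid = r.pid AND l.grp = r.grp.
- l[0] pid=3, grp=RF → 1 match(es) in r → 1 row(s).
- l[1] pid=7, grp=RF → no match; dropped.
- l[2] pid=7, grp=RF → no match; dropped.
- l[3] pid=3, grp=KW → no match; dropped.
- l[4] pid=5, grp=KW → no match; dropped.
- l[5] pid=4, grp=RF → 1 match(es) in r → 1 row(s).
- l[6] pid=3, grp=RF → 1 match(es) in r → 1 row(s).
After projecting and ordering:
r.doctor | r.grp | l.pname
Heidi | RF | Quinn
Heidi | RF | Xin
Quinn | RF | Dave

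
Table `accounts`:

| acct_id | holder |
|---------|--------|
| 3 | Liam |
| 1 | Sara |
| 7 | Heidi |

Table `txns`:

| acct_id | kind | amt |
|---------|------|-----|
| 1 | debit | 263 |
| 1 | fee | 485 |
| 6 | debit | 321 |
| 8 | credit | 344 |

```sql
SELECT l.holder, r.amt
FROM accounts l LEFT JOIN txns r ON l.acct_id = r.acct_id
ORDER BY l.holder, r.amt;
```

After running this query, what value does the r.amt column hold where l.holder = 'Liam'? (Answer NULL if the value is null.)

NULL

LEFT JOIN keeps every row from `accounts`; unmatched rows get NULL for `txns`'s columns.
Matching on l.acct_id = r.acct_id.
Matched pairs: 2; unmatched l rows kept: 2.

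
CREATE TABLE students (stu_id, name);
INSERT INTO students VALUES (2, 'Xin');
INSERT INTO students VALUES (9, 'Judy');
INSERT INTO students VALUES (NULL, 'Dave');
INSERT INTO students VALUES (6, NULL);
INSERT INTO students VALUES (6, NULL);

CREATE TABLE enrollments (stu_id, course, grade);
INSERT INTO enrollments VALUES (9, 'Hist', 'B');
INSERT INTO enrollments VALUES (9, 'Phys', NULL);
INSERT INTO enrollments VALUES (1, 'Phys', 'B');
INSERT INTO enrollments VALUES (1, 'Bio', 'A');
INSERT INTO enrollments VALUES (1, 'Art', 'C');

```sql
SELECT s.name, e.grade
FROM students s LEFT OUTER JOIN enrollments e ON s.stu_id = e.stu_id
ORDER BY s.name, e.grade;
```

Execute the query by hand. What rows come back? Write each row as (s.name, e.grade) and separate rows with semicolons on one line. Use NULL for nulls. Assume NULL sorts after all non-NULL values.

(Dave, NULL); (Judy, B); (Judy, NULL); (Xin, NULL); (NULL, NULL); (NULL, NULL)

LEFT JOIN keeps every row from `students`; unmatched rows get NULL for `enrollments`'s columns.
Matching on s.stu_id = e.stu_id. A NULL in a compared column never satisfies the condition.
Matched pairs: 2; unmatched s rows kept: 4.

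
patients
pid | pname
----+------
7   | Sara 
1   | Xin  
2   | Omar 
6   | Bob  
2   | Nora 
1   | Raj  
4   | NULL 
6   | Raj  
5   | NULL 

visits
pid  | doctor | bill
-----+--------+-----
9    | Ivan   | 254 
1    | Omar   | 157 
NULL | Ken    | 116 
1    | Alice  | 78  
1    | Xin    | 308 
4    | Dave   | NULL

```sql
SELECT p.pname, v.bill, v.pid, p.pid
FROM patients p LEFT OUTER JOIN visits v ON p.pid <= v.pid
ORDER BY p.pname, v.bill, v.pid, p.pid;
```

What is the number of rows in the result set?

LEFT JOIN keeps every row from `patients`; unmatched rows get NULL for `visits`'s columns.
Matching on p.pid <= v.pid. A NULL in a compared column never satisfies the condition.
Matched pairs: 20; unmatched p rows kept: 0.
Total: 20 rows.

20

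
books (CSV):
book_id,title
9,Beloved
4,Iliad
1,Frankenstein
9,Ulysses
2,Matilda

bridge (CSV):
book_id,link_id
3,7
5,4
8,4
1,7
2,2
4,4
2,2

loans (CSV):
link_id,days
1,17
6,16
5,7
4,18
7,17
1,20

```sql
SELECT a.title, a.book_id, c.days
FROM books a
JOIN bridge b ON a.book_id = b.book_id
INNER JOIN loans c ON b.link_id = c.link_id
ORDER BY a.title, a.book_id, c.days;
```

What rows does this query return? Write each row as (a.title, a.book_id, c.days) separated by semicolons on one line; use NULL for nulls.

Joins associate left-to-right: books INNER JOIN bridge on book_id gives 4 intermediate row(s).
Then INNER JOIN `loans c` on link_id: keep only rows whose b.link_id appears in c.

(Frankenstein, 1, 17); (Iliad, 4, 18)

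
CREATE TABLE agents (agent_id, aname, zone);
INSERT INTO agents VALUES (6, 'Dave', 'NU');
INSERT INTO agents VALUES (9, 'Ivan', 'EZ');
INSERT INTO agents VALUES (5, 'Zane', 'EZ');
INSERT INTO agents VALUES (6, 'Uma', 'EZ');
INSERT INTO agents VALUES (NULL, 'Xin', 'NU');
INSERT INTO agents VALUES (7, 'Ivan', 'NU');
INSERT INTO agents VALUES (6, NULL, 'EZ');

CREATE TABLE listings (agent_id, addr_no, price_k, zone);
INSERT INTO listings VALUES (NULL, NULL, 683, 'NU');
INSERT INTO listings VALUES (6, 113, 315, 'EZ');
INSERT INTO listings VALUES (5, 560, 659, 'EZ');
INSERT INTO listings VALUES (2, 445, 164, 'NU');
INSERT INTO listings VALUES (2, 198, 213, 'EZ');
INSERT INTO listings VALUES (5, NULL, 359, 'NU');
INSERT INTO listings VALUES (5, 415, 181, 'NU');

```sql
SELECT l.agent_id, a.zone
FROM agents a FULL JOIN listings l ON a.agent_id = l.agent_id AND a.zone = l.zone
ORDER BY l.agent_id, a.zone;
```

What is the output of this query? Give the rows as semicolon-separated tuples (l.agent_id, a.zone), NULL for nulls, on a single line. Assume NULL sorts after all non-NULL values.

(2, NULL); (2, NULL); (5, EZ); (5, NULL); (5, NULL); (6, EZ); (6, EZ); (NULL, EZ); (NULL, NU); (NULL, NU); (NULL, NU); (NULL, NULL)

FULL OUTER JOIN keeps every row from both sides; unmatched rows get NULL for the other side's columns.
Matching on a.agent_id = l.agent_id AND a.zone = l.zone. A NULL in a compared column never satisfies the condition.
- a (agent_id=6, zone=NU) has no partner → padded with NULL.
- a (agent_id=9, zone=EZ) has no partner → padded with NULL.
- a (agent_id=5, zone=EZ) pairs with 1 row(s) of l.
- a (agent_id=6, zone=EZ) pairs with 1 row(s) of l.
- a (agent_id=NULL, zone=NU) has no partner → padded with NULL.
- a (agent_id=7, zone=NU) has no partner → padded with NULL.
- a (agent_id=6, zone=EZ) pairs with 1 row(s) of l.
- 5 l row(s) had no a match → kept, a columns NULL.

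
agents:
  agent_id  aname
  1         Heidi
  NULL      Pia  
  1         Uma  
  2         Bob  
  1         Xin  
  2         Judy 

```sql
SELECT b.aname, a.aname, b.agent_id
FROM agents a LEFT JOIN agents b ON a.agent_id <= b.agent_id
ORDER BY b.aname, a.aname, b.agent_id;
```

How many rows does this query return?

20

LEFT JOIN keeps every row from `agents a`; unmatched rows get NULL for `agents b`'s columns.
Matching on a.agent_id <= b.agent_id. A NULL in a compared column never satisfies the condition.
Matched pairs: 19; unmatched a rows kept: 1.
Total: 19 matched + 1 padded = 20 rows.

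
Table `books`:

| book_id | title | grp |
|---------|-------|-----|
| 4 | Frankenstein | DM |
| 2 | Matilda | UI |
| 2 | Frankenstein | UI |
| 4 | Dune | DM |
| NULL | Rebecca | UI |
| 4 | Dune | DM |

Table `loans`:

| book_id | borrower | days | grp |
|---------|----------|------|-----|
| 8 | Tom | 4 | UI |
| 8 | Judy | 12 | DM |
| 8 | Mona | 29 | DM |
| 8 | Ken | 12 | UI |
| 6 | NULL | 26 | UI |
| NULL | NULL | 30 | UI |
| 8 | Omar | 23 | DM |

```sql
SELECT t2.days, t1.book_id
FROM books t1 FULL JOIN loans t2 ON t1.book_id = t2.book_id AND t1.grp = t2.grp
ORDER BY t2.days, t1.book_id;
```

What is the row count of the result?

FULL OUTER JOIN keeps every row from both sides; unmatched rows get NULL for the other side's columns.
Matching on t1.book_id = t2.book_id AND t1.grp = t2.grp. A NULL in a compared column never satisfies the condition.
Matched pairs: 0; unmatched t1 rows kept: 6; unmatched t2 rows kept: 7.
Total: 0 matched + 13 padded = 13 rows.

13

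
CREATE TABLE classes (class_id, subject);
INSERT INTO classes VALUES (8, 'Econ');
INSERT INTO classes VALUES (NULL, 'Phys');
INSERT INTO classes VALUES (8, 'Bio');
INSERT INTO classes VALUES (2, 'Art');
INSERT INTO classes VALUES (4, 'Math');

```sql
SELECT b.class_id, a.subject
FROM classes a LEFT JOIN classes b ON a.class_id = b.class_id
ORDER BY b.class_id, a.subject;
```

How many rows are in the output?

7

LEFT JOIN keeps every row from `classes a`; unmatched rows get NULL for `classes b`'s columns.
Matching on a.class_id = b.class_id. A NULL in a compared column never satisfies the condition.
Matched pairs: 6; unmatched a rows kept: 1.
Total: 6 matched + 1 padded = 7 rows.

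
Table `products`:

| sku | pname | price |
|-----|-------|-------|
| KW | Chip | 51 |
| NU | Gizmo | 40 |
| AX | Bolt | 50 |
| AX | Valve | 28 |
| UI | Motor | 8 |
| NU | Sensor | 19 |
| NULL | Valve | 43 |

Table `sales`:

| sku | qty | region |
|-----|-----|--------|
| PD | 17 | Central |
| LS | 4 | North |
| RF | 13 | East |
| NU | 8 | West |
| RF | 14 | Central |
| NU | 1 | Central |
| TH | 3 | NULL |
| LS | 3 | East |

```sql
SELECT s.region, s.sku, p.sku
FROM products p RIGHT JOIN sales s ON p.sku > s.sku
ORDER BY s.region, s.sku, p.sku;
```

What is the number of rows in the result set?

RIGHT JOIN keeps every row from `sales`; unmatched rows get NULL for `products`'s columns.
Matching on p.sku > s.sku. A NULL in a compared column never satisfies the condition.
Matched pairs: 12; unmatched s rows kept: 0.
Total: 12 rows.

12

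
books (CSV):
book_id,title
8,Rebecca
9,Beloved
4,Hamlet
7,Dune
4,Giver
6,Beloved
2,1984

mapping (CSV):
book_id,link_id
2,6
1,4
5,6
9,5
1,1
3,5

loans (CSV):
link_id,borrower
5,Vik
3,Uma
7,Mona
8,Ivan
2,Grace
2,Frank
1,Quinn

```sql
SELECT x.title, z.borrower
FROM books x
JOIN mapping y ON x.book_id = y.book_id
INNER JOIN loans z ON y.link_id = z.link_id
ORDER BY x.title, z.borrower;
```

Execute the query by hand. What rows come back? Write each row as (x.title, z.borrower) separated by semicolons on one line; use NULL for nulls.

(Beloved, Vik)

Step 1 — x INNER JOIN y on book_id → 2 row(s).
Then INNER JOIN `loans z` on link_id: keep only rows whose y.link_id appears in z.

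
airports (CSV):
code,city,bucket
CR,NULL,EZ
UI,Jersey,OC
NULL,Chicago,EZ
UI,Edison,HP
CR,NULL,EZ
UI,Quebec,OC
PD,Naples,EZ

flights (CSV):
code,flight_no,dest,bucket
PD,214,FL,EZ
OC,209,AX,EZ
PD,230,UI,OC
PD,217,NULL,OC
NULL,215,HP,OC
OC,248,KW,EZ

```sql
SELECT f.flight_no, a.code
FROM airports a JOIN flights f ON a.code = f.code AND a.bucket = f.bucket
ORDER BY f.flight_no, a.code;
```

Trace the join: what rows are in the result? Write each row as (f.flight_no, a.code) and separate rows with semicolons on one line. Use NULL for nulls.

(214, PD)

INNER JOIN keeps only pairs where the ON condition holds.
Matching on a.code = f.code AND a.bucket = f.bucket. A NULL in a compared column never satisfies the condition.
- a[0] code=CR, bucket=EZ → no match; dropped.
- a[1] code=UI, bucket=OC → no match; dropped.
- a[2] code=NULL, bucket=EZ → no match; dropped.
- a[3] code=UI, bucket=HP → no match; dropped.
- a[4] code=CR, bucket=EZ → no match; dropped.
- a[5] code=UI, bucket=OC → no match; dropped.
- a[6] code=PD, bucket=EZ → 1 match(es) in f → 1 row(s).
After projecting and ordering:
f.flight_no | a.code
214 | PD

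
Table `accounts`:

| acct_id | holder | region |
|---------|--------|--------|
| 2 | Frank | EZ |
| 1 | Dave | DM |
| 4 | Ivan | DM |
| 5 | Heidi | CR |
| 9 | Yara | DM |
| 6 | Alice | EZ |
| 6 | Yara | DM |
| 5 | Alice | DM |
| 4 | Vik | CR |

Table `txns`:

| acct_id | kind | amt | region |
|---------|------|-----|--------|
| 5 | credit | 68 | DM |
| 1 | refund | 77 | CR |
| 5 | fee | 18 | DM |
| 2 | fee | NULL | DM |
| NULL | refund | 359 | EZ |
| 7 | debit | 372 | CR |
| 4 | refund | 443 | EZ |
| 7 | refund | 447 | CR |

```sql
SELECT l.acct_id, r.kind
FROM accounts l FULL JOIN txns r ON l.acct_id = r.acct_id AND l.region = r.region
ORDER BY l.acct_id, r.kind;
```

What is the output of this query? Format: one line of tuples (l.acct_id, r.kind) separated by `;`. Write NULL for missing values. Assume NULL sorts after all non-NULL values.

(1, NULL); (2, NULL); (4, NULL); (4, NULL); (5, credit); (5, fee); (5, NULL); (6, NULL); (6, NULL); (9, NULL); (NULL, debit); (NULL, fee); (NULL, refund); (NULL, refund); (NULL, refund); (NULL, refund)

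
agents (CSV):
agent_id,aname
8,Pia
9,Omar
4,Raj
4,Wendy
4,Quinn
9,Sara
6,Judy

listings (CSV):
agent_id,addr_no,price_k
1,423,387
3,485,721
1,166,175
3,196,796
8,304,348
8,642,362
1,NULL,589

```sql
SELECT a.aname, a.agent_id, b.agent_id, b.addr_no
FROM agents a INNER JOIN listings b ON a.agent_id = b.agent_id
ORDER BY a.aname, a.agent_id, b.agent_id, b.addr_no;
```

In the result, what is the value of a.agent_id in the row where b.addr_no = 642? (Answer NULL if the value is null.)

INNER JOIN keeps only pairs where the ON condition holds.
Matching on a.agent_id = b.agent_id.
Matched pairs: 2.

8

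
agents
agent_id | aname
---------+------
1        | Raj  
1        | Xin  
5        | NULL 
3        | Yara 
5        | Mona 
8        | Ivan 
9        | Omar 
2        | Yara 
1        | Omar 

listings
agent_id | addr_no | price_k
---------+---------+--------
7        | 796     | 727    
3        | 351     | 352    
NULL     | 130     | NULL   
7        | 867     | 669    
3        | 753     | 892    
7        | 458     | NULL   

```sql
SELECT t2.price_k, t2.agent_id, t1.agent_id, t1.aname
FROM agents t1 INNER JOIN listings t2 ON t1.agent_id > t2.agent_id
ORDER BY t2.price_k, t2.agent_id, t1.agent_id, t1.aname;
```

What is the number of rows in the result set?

14

INNER JOIN keeps only pairs where the ON condition holds.
Matching on t1.agent_id > t2.agent_id. A NULL in a compared column never satisfies the condition.
- t1 (agent_id=1) has no partner → excluded.
- t1 (agent_id=1) has no partner → excluded.
- t1 (agent_id=5) pairs with 2 row(s) of t2.
- t1 (agent_id=3) has no partner → excluded.
- t1 (agent_id=5) pairs with 2 row(s) of t2.
- t1 (agent_id=8) pairs with 5 row(s) of t2.
- t1 (agent_id=9) pairs with 5 row(s) of t2.
- t1 (agent_id=2) has no partner → excluded.
- t1 (agent_id=1) has no partner → excluded.
Total: 14 rows.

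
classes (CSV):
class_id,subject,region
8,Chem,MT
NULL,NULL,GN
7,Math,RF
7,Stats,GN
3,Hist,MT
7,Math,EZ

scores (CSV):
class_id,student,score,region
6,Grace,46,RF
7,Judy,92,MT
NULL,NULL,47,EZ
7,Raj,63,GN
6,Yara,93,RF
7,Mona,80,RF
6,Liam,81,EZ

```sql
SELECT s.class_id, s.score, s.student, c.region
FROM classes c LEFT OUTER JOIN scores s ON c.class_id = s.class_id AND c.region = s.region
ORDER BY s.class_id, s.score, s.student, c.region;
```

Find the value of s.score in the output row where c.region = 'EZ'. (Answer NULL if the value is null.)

LEFT JOIN keeps every row from `classes`; unmatched rows get NULL for `scores`'s columns.
Matching on c.class_id = s.class_id AND c.region = s.region. A NULL in a compared column never satisfies the condition.
- c (class_id=8, region=MT) has no partner → padded with NULL.
- c (class_id=NULL, region=GN) has no partner → padded with NULL.
- c (class_id=7, region=RF) pairs with 1 row(s) of s.
- c (class_id=7, region=GN) pairs with 1 row(s) of s.
- c (class_id=3, region=MT) has no partner → padded with NULL.
- c (class_id=7, region=EZ) has no partner → padded with NULL.

NULL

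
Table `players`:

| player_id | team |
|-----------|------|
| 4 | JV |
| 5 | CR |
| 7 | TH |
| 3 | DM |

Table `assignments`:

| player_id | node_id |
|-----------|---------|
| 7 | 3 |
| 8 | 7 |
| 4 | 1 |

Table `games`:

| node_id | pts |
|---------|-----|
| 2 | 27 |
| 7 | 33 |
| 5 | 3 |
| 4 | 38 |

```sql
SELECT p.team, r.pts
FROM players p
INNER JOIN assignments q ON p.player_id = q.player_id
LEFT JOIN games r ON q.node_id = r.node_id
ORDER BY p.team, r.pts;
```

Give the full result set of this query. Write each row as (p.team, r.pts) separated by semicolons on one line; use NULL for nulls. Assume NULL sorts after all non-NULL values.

(JV, NULL); (TH, NULL)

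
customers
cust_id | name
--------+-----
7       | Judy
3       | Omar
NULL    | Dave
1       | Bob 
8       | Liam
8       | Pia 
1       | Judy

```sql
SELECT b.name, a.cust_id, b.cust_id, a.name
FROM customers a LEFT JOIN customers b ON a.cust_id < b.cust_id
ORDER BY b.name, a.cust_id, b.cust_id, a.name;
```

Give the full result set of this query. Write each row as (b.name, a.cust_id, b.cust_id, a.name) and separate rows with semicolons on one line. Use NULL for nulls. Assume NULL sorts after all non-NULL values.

(Judy, 1, 7, Bob); (Judy, 1, 7, Judy); (Judy, 3, 7, Omar); (Liam, 1, 8, Bob); (Liam, 1, 8, Judy); (Liam, 3, 8, Omar); (Liam, 7, 8, Judy); (Omar, 1, 3, Bob); (Omar, 1, 3, Judy); (Pia, 1, 8, Bob); (Pia, 1, 8, Judy); (Pia, 3, 8, Omar); (Pia, 7, 8, Judy); (NULL, 8, NULL, Liam); (NULL, 8, NULL, Pia); (NULL, NULL, NULL, Dave)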